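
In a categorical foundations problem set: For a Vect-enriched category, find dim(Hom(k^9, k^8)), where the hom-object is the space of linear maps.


In Vect-enriched categories, Hom(k^n, k^m) is the space of m x n matrices.
dim(Hom(k^9, k^8)) = 8 * 9 = 72

72


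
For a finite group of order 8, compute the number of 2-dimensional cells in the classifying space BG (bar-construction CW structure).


In the bar-construction CW model of BG, the n-cells are indexed by
n-tuples [g_1|...|g_n] of non-identity elements of G (degenerate
simplices with some g_i = e do not contribute cells), so there are
(|G| - 1)^n n-cells.
For dim = 2 with |G| = 8:
cells = (8 - 1)^2 = 7^2 = 49

49


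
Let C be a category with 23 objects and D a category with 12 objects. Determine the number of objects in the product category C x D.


The product category C x D has objects that are pairs (c, d).
Number of pairs = |Ob(C)| * |Ob(D)| = 23 * 12 = 276

276


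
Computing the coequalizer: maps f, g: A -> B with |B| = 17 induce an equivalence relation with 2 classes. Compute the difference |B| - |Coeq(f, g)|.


The coequalizer Coeq(f, g) = B / ~ has one element per equivalence class.
|B| = 17, |Coeq(f, g)| = 2.
|B| - |Coeq(f, g)| = 17 - 2 = 15.

15


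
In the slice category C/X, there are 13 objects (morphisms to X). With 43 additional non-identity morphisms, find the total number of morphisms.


In the slice category C/X, objects are morphisms to X.
Identity morphisms: 13 (one per object of C/X).
Non-identity morphisms: 43.
Total = 13 + 43 = 56

56


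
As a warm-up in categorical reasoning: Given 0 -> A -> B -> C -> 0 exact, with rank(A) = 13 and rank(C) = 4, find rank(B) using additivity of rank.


For a short exact sequence 0 -> A -> B -> C -> 0,
rank is additive: rank(B) = rank(A) + rank(C).
rank(B) = 13 + 4 = 17

17


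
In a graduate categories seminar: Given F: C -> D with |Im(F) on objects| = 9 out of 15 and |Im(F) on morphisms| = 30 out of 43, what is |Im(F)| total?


The image of F consists of distinct objects and distinct morphisms.
|Im(F)| on objects = 9
|Im(F)| on morphisms = 30
Total image cardinality = 9 + 30 = 39

39


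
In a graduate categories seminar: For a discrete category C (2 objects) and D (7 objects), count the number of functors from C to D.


A functor from a discrete category C to D is determined by
where each object maps. Each of the 2 objects of C can map
to any of the 7 objects of D independently.
Number of functors = 7^2 = 49

49


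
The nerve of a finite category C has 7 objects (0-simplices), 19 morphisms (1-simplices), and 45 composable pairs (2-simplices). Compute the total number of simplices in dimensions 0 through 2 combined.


The 2-skeleton of the nerve N(C) consists of simplices in dimensions 0, 1, 2:
  |N(C)_0| = 7 (objects)
  |N(C)_1| = 19 (morphisms)
  |N(C)_2| = 45 (composable pairs)
Total = 7 + 19 + 45 = 71

71


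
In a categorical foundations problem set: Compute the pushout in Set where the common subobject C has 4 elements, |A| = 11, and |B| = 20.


The pushout A +_C B identifies the images of C in A and B.
|A +_C B| = |A| + |B| - |C| (for injections).
= 11 + 20 - 4 = 27

27


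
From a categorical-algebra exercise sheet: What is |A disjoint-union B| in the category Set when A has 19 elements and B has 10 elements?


In Set, the coproduct A + B is the disjoint union.
|A + B| = |A| + |B| = 19 + 10 = 29

29


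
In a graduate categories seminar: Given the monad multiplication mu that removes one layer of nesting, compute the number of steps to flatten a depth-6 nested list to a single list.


Each application of mu: T^2 -> T removes one layer of nesting.
Starting at depth 6 (i.e., T^6(X)), we need to reach T(X).
Number of mu applications = 6 - 1 = 5

5


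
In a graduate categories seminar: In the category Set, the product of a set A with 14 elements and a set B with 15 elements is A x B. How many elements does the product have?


In Set, the product A x B is the Cartesian product.
By the universal property, |A x B| = |A| * |B|.
|A x B| = 14 * 15 = 210

210


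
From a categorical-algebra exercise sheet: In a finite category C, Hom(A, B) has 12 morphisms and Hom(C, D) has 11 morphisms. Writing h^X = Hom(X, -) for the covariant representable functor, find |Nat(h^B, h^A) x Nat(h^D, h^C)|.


By the Yoneda lemma, Nat(h^B, h^A) is isomorphic to Hom(A, B),
so |Nat(h^B, h^A)| = |Hom(A, B)| and |Nat(h^D, h^C)| = |Hom(C, D)|.
|Hom(A, B)| = 12, |Hom(C, D)| = 11.
|Nat(h^B, h^A) x Nat(h^D, h^C)| = 12 * 11 = 132

132


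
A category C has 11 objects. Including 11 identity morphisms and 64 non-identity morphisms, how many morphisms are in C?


Each object has an identity morphism, giving 11 identities.
Adding the 64 non-identity morphisms:
Total = 11 + 64 = 75

75


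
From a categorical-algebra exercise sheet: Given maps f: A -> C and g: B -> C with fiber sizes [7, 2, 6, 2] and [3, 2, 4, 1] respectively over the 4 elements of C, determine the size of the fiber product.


The pullback A x_C B consists of pairs (a, b) with f(a) = g(b).
For each element c in C, the fiber product has |f^-1(c)| * |g^-1(c)| elements.
Summing over C: 7 * 3 + 2 * 2 + 6 * 4 + 2 * 1
= 21 + 4 + 24 + 2 = 51

51


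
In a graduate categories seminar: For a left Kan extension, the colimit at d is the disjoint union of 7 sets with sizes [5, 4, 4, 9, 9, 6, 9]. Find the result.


Pointwise, the left Kan extension (Lan_F H)(d) is the colimit, indexed
by the comma category (F downarrow d), of H composed with the
projection (F downarrow d) -> C. Here that colimit is given
as a coproduct (disjoint union) of sets, so its cardinality is the
sum of the sizes of the summands.
Coproduct of sets with sizes: 5 + 4 + 4 + 9 + 9 + 6 + 9
= 46

46


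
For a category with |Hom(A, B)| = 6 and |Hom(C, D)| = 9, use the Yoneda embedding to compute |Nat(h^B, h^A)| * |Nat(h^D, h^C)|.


By the Yoneda lemma, Nat(h^B, h^A) is isomorphic to Hom(A, B),
so |Nat(h^B, h^A)| = |Hom(A, B)| and |Nat(h^D, h^C)| = |Hom(C, D)|.
|Hom(A, B)| = 6, |Hom(C, D)| = 9.
|Nat(h^B, h^A) x Nat(h^D, h^C)| = 6 * 9 = 54

54


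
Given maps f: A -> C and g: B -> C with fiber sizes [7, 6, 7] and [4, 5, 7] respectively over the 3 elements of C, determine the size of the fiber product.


The pullback A x_C B consists of pairs (a, b) with f(a) = g(b).
For each element c in C, the fiber product has |f^-1(c)| * |g^-1(c)| elements.
Summing over C: 7 * 4 + 6 * 5 + 7 * 7
= 28 + 30 + 49 = 107

107


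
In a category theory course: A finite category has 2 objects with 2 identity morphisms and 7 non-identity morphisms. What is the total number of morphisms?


Each object has an identity morphism, giving 2 identities.
Adding the 7 non-identity morphisms:
Total = 2 + 7 = 9

9


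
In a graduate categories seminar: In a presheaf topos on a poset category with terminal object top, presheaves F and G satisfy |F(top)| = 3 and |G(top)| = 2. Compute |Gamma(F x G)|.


Global sections of a presheaf on a poset with terminal top satisfy
Gamma(H) ~ H(top). Presheaves admit pointwise products, so
(F x G)(top) = F(top) x G(top) (Cartesian product).
|Gamma(F x G)| = |F(top)| * |G(top)| = 3 * 2 = 6.

6


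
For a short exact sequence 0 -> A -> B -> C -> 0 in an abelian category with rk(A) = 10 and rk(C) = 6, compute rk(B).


For a short exact sequence 0 -> A -> B -> C -> 0,
rank is additive: rank(B) = rank(A) + rank(C).
rank(B) = 10 + 6 = 16

16


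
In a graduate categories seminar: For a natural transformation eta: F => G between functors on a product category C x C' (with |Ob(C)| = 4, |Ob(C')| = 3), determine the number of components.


A natural transformation eta: F => G assigns one component morphism per
object of the domain category.
The domain is the product category C x C', so
|Ob(C x C')| = |Ob(C)| * |Ob(C')| = 4 * 3 = 12.
Therefore eta has 12 component morphisms.

12


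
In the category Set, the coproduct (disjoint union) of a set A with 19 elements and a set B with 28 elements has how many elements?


In Set, the coproduct A + B is the disjoint union.
|A + B| = |A| + |B| = 19 + 28 = 47

47


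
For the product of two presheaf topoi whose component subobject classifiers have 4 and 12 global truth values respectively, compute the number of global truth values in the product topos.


In a product of presheaf topoi E_1 x E_2, the subobject classifier
is Omega = Omega_1 x Omega_2 (componentwise), so
|Omega(top)| = |Omega_1(top_1)| * |Omega_2(top_2)|.
= 4 * 12 = 48.

48


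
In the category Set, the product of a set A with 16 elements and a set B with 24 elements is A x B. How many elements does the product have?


In Set, the product A x B is the Cartesian product.
By the universal property, |A x B| = |A| * |B|.
|A x B| = 16 * 24 = 384

384


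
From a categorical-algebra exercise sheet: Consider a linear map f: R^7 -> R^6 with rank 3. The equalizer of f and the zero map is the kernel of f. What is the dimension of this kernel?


The equalizer of f and the zero map is ker(f).
By the rank-nullity theorem: dim(ker(f)) = dim(domain) - rank(f).
dim(ker(f)) = 7 - 3 = 4

4


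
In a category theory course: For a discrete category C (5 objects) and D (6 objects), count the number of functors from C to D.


A functor from a discrete category C to D is determined by
where each object maps. Each of the 5 objects of C can map
to any of the 6 objects of D independently.
Number of functors = 6^5 = 7776

7776


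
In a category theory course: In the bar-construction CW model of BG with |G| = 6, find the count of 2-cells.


In the bar-construction CW model of BG, the n-cells are indexed by
n-tuples [g_1|...|g_n] of non-identity elements of G (degenerate
simplices with some g_i = e do not contribute cells), so there are
(|G| - 1)^n n-cells.
For dim = 2 with |G| = 6:
cells = (6 - 1)^2 = 5^2 = 25

25


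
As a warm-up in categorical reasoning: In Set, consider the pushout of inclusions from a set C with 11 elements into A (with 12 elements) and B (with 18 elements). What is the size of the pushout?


The pushout A +_C B identifies the images of C in A and B.
|A +_C B| = |A| + |B| - |C| (for injections).
= 12 + 18 - 11 = 19

19


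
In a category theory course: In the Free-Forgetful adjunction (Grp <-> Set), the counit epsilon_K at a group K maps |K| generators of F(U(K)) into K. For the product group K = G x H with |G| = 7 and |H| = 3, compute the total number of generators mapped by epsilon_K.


The counit epsilon_K: F(U(K)) -> K of the Free-Forgetful adjunction
maps |K| generators of F(U(K)) into K. For K = G x H (the product group),
|G x H| = |G| * |H|.
Total generators mapped = 7 * 3 = 21.

21


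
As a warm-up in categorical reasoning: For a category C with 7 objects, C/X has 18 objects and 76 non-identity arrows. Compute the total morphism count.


In the slice category C/X, objects are morphisms to X.
Identity morphisms: 18 (one per object of C/X).
Non-identity morphisms: 76.
Total = 18 + 76 = 94

94


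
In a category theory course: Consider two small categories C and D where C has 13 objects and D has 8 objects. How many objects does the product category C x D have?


The product category C x D has objects that are pairs (c, d).
Number of pairs = |Ob(C)| * |Ob(D)| = 13 * 8 = 104

104


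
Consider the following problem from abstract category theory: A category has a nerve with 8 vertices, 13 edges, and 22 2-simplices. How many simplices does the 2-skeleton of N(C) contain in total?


The 2-skeleton of the nerve N(C) consists of simplices in dimensions 0, 1, 2:
  |N(C)_0| = 8 (objects)
  |N(C)_1| = 13 (morphisms)
  |N(C)_2| = 22 (composable pairs)
Total = 8 + 13 + 22 = 43

43


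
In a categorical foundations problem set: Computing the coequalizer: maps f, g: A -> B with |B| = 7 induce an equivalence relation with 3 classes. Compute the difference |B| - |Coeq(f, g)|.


The coequalizer Coeq(f, g) = B / ~ has one element per equivalence class.
|B| = 7, |Coeq(f, g)| = 3.
|B| - |Coeq(f, g)| = 7 - 3 = 4.

4


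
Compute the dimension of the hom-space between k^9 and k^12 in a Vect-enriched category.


In Vect-enriched categories, Hom(k^n, k^m) is the space of m x n matrices.
dim(Hom(k^9, k^12)) = 12 * 9 = 108

108


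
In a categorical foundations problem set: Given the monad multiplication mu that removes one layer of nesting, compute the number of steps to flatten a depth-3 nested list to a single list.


Each application of mu: T^2 -> T removes one layer of nesting.
Starting at depth 3 (i.e., T^3(X)), we need to reach T(X).
Number of mu applications = 3 - 1 = 2

2


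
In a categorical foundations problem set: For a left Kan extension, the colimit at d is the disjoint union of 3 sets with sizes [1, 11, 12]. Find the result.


Pointwise, the left Kan extension (Lan_F H)(d) is the colimit, indexed
by the comma category (F downarrow d), of H composed with the
projection (F downarrow d) -> C. Here that colimit is given
as a coproduct (disjoint union) of sets, so its cardinality is the
sum of the sizes of the summands.
Coproduct of sets with sizes: 1 + 11 + 12
= 24

24


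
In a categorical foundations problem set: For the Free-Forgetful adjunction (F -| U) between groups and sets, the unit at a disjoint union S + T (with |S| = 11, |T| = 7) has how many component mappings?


The unit eta_X: X -> U(F(X)) of the Free-Forgetful adjunction
maps each element of X to a generator of F(X). For X = S + T (disjoint
union in Set), |S + T| = |S| + |T|.
Total mappings = 11 + 7 = 18.

18


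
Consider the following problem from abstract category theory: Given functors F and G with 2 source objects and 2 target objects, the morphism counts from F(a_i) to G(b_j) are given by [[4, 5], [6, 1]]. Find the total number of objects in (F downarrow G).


Objects of (F downarrow G) are triples (a, b, h: F(a)->G(b)).
The count equals the sum of all entries in the hom-matrix.
sum(row 0) = 9
sum(row 1) = 7
Grand total = 16

16


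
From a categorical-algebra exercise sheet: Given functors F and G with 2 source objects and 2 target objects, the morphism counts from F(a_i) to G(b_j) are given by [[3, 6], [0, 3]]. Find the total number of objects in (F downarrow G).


Objects of (F downarrow G) are triples (a, b, h: F(a)->G(b)).
The count equals the sum of all entries in the hom-matrix.
sum(row 0) = 9
sum(row 1) = 3
Grand total = 12

12


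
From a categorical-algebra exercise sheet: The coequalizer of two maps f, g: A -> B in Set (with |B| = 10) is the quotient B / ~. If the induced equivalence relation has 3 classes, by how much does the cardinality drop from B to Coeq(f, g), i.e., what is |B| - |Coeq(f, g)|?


The coequalizer Coeq(f, g) = B / ~ has one element per equivalence class.
|B| = 10, |Coeq(f, g)| = 3.
|B| - |Coeq(f, g)| = 10 - 3 = 7.

7


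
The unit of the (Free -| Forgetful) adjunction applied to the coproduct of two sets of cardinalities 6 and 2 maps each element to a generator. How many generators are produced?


The unit eta_X: X -> U(F(X)) of the Free-Forgetful adjunction
maps each element of X to a generator of F(X). For X = S + T (disjoint
union in Set), |S + T| = |S| + |T|.
Total mappings = 6 + 2 = 8.

8


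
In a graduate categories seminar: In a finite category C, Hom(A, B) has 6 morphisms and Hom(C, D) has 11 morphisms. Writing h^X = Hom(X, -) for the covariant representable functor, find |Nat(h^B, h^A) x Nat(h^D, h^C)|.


By the Yoneda lemma, Nat(h^B, h^A) is isomorphic to Hom(A, B),
so |Nat(h^B, h^A)| = |Hom(A, B)| and |Nat(h^D, h^C)| = |Hom(C, D)|.
|Hom(A, B)| = 6, |Hom(C, D)| = 11.
|Nat(h^B, h^A) x Nat(h^D, h^C)| = 6 * 11 = 66

66


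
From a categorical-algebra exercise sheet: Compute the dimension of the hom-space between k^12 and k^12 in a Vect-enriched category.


In Vect-enriched categories, Hom(k^n, k^m) is the space of m x n matrices.
dim(Hom(k^12, k^12)) = 12 * 12 = 144

144


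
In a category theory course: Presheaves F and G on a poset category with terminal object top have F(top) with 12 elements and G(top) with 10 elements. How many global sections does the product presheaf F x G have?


Global sections of a presheaf on a poset with terminal top satisfy
Gamma(H) ~ H(top). Presheaves admit pointwise products, so
(F x G)(top) = F(top) x G(top) (Cartesian product).
|Gamma(F x G)| = |F(top)| * |G(top)| = 12 * 10 = 120.

120


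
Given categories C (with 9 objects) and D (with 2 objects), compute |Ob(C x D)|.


The product category C x D has objects that are pairs (c, d).
Number of pairs = |Ob(C)| * |Ob(D)| = 9 * 2 = 18

18


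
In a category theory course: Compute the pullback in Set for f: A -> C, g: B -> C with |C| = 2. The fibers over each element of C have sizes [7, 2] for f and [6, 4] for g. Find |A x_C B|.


The pullback A x_C B consists of pairs (a, b) with f(a) = g(b).
For each element c in C, the fiber product has |f^-1(c)| * |g^-1(c)| elements.
Summing over C: 7 * 6 + 2 * 4
= 42 + 8 = 50

50


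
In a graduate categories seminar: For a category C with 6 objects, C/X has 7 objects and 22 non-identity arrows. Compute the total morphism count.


In the slice category C/X, objects are morphisms to X.
Identity morphisms: 7 (one per object of C/X).
Non-identity morphisms: 22.
Total = 7 + 22 = 29

29


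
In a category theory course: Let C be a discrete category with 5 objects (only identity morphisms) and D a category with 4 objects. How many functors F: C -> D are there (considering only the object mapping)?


A functor from a discrete category C to D is determined by
where each object maps. Each of the 5 objects of C can map
to any of the 4 objects of D independently.
Number of functors = 4^5 = 1024

1024


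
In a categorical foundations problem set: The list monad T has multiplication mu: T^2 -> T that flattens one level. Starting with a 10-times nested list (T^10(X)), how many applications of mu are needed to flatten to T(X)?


Each application of mu: T^2 -> T removes one layer of nesting.
Starting at depth 10 (i.e., T^10(X)), we need to reach T(X).
Number of mu applications = 10 - 1 = 9

9


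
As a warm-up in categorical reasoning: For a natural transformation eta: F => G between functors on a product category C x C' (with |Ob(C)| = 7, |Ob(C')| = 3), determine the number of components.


A natural transformation eta: F => G assigns one component morphism per
object of the domain category.
The domain is the product category C x C', so
|Ob(C x C')| = |Ob(C)| * |Ob(C')| = 7 * 3 = 21.
Therefore eta has 21 component morphisms.

21


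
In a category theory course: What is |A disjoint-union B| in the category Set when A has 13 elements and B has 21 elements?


In Set, the coproduct A + B is the disjoint union.
|A + B| = |A| + |B| = 13 + 21 = 34

34


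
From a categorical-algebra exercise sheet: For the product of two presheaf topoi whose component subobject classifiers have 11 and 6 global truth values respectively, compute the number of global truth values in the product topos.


In a product of presheaf topoi E_1 x E_2, the subobject classifier
is Omega = Omega_1 x Omega_2 (componentwise), so
|Omega(top)| = |Omega_1(top_1)| * |Omega_2(top_2)|.
= 11 * 6 = 66.

66


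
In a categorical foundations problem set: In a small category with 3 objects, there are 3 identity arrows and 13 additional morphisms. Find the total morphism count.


Each object has an identity morphism, giving 3 identities.
Adding the 13 non-identity morphisms:
Total = 3 + 13 = 16

16


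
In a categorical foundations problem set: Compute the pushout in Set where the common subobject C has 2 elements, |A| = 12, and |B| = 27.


The pushout A +_C B identifies the images of C in A and B.
|A +_C B| = |A| + |B| - |C| (for injections).
= 12 + 27 - 2 = 37

37


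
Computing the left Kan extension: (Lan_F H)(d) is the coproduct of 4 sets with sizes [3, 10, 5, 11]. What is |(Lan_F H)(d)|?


Pointwise, the left Kan extension (Lan_F H)(d) is the colimit, indexed
by the comma category (F downarrow d), of H composed with the
projection (F downarrow d) -> C. Here that colimit is given
as a coproduct (disjoint union) of sets, so its cardinality is the
sum of the sizes of the summands.
Coproduct of sets with sizes: 3 + 10 + 5 + 11
= 29

29


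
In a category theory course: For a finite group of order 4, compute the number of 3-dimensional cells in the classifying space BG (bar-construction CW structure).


In the bar-construction CW model of BG, the n-cells are indexed by
n-tuples [g_1|...|g_n] of non-identity elements of G (degenerate
simplices with some g_i = e do not contribute cells), so there are
(|G| - 1)^n n-cells.
For dim = 3 with |G| = 4:
cells = (4 - 1)^3 = 3^3 = 27

27


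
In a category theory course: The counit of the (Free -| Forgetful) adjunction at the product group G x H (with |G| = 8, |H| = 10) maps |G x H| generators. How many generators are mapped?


The counit epsilon_K: F(U(K)) -> K of the Free-Forgetful adjunction
maps |K| generators of F(U(K)) into K. For K = G x H (the product group),
|G x H| = |G| * |H|.
Total generators mapped = 8 * 10 = 80.

80


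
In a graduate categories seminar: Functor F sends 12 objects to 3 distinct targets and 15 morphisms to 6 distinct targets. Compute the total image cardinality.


The image of F consists of distinct objects and distinct morphisms.
|Im(F)| on objects = 3
|Im(F)| on morphisms = 6
Total image cardinality = 3 + 6 = 9

9


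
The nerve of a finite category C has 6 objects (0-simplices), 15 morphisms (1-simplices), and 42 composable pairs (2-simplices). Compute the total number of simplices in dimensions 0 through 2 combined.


The 2-skeleton of the nerve N(C) consists of simplices in dimensions 0, 1, 2:
  |N(C)_0| = 6 (objects)
  |N(C)_1| = 15 (morphisms)
  |N(C)_2| = 42 (composable pairs)
Total = 6 + 15 + 42 = 63

63


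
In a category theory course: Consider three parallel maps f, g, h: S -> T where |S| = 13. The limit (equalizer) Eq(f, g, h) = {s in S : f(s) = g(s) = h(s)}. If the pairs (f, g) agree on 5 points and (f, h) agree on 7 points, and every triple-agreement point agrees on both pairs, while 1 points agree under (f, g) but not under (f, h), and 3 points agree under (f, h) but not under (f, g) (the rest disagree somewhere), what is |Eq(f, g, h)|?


Eq(f, g, h) is the triple-agreement set: points in S where all three
maps take the same value. Using inclusion-exclusion on the pairwise data:
Pair (f, g) agrees on 5 points; pair (f, h) on 7 points.
Points agreeing under (f, g) but not (f, h) = 1; under (f, h) but not (f, g) = 3.
Triple-agreement = agreement-in-(f, g) minus points that agree under (f, g) but not (f, h):
|Eq(f, g, h)| = 5 - 1 = 4
(cross-check via (f, h): 7 - 3 = 4.)

4


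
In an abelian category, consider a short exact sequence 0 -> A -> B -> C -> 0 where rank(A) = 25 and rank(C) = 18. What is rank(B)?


For a short exact sequence 0 -> A -> B -> C -> 0,
rank is additive: rank(B) = rank(A) + rank(C).
rank(B) = 25 + 18 = 43

43


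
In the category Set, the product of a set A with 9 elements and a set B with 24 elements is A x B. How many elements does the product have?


In Set, the product A x B is the Cartesian product.
By the universal property, |A x B| = |A| * |B|.
|A x B| = 9 * 24 = 216

216


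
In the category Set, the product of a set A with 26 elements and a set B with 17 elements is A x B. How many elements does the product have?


In Set, the product A x B is the Cartesian product.
By the universal property, |A x B| = |A| * |B|.
|A x B| = 26 * 17 = 442

442


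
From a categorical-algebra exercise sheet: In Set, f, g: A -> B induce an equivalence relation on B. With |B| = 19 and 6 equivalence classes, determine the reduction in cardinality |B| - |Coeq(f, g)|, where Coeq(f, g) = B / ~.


The coequalizer Coeq(f, g) = B / ~ has one element per equivalence class.
|B| = 19, |Coeq(f, g)| = 6.
|B| - |Coeq(f, g)| = 19 - 6 = 13.

13


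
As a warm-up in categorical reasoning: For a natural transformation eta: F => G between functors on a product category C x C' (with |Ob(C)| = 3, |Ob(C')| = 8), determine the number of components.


A natural transformation eta: F => G assigns one component morphism per
object of the domain category.
The domain is the product category C x C', so
|Ob(C x C')| = |Ob(C)| * |Ob(C')| = 3 * 8 = 24.
Therefore eta has 24 component morphisms.

24


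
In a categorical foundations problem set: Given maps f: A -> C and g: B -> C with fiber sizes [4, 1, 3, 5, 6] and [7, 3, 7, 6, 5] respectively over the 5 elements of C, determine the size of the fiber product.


The pullback A x_C B consists of pairs (a, b) with f(a) = g(b).
For each element c in C, the fiber product has |f^-1(c)| * |g^-1(c)| elements.
Summing over C: 4 * 7 + 1 * 3 + 3 * 7 + 5 * 6 + 6 * 5
= 28 + 3 + 21 + 30 + 30 = 112

112


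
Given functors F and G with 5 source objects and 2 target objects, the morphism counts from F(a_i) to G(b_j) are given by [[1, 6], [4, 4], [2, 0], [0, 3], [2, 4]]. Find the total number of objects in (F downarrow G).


Objects of (F downarrow G) are triples (a, b, h: F(a)->G(b)).
The count equals the sum of all entries in the hom-matrix.
sum(row 0) = 7
sum(row 1) = 8
sum(row 2) = 2
sum(row 3) = 3
sum(row 4) = 6
Grand total = 26

26


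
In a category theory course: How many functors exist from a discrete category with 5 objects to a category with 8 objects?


A functor from a discrete category C to D is determined by
where each object maps. Each of the 5 objects of C can map
to any of the 8 objects of D independently.
Number of functors = 8^5 = 32768

32768


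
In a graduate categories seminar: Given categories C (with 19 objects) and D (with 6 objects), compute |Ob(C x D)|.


The product category C x D has objects that are pairs (c, d).
Number of pairs = |Ob(C)| * |Ob(D)| = 19 * 6 = 114

114


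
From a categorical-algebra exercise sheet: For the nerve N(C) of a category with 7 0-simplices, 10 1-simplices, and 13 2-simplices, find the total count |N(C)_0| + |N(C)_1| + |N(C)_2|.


The 2-skeleton of the nerve N(C) consists of simplices in dimensions 0, 1, 2:
  |N(C)_0| = 7 (objects)
  |N(C)_1| = 10 (morphisms)
  |N(C)_2| = 13 (composable pairs)
Total = 7 + 10 + 13 = 30

30


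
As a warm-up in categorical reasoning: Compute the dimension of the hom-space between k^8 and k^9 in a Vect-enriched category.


In Vect-enriched categories, Hom(k^n, k^m) is the space of m x n matrices.
dim(Hom(k^8, k^9)) = 9 * 8 = 72

72


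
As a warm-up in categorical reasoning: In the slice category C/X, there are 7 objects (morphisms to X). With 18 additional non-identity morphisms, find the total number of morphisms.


In the slice category C/X, objects are morphisms to X.
Identity morphisms: 7 (one per object of C/X).
Non-identity morphisms: 18.
Total = 7 + 18 = 25

25


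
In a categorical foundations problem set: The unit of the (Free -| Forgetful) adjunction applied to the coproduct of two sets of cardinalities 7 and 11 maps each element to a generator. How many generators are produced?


The unit eta_X: X -> U(F(X)) of the Free-Forgetful adjunction
maps each element of X to a generator of F(X). For X = S + T (disjoint
union in Set), |S + T| = |S| + |T|.
Total mappings = 7 + 11 = 18.

18


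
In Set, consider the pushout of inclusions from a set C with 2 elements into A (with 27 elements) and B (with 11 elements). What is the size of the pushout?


The pushout A +_C B identifies the images of C in A and B.
|A +_C B| = |A| + |B| - |C| (for injections).
= 27 + 11 - 2 = 36

36


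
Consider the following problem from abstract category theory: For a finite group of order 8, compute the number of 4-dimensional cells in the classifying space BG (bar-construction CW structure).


In the bar-construction CW model of BG, the n-cells are indexed by
n-tuples [g_1|...|g_n] of non-identity elements of G (degenerate
simplices with some g_i = e do not contribute cells), so there are
(|G| - 1)^n n-cells.
For dim = 4 with |G| = 8:
cells = (8 - 1)^4 = 7^4 = 2401

2401


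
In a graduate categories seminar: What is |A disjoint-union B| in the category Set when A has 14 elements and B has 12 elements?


In Set, the coproduct A + B is the disjoint union.
|A + B| = |A| + |B| = 14 + 12 = 26

26


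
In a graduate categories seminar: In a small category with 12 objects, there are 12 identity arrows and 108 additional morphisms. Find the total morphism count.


Each object has an identity morphism, giving 12 identities.
Adding the 108 non-identity morphisms:
Total = 12 + 108 = 120

120


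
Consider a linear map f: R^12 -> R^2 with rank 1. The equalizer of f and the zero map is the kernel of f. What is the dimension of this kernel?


The equalizer of f and the zero map is ker(f).
By the rank-nullity theorem: dim(ker(f)) = dim(domain) - rank(f).
dim(ker(f)) = 12 - 1 = 11

11


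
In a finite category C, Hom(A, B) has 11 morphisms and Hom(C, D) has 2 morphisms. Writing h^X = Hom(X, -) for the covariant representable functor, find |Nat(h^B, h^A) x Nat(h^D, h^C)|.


By the Yoneda lemma, Nat(h^B, h^A) is isomorphic to Hom(A, B),
so |Nat(h^B, h^A)| = |Hom(A, B)| and |Nat(h^D, h^C)| = |Hom(C, D)|.
|Hom(A, B)| = 11, |Hom(C, D)| = 2.
|Nat(h^B, h^A) x Nat(h^D, h^C)| = 11 * 2 = 22

22


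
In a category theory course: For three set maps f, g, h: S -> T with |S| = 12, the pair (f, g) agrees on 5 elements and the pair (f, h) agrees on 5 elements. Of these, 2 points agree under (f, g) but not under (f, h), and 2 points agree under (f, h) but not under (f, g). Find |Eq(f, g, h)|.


Eq(f, g, h) is the triple-agreement set: points in S where all three
maps take the same value. Using inclusion-exclusion on the pairwise data:
Pair (f, g) agrees on 5 points; pair (f, h) on 5 points.
Points agreeing under (f, g) but not (f, h) = 2; under (f, h) but not (f, g) = 2.
Triple-agreement = agreement-in-(f, g) minus points that agree under (f, g) but not (f, h):
|Eq(f, g, h)| = 5 - 2 = 3
(cross-check via (f, h): 5 - 2 = 3.)

3


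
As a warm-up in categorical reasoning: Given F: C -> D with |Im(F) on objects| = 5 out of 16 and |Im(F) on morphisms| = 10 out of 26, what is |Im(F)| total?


The image of F consists of distinct objects and distinct morphisms.
|Im(F)| on objects = 5
|Im(F)| on morphisms = 10
Total image cardinality = 5 + 10 = 15

15


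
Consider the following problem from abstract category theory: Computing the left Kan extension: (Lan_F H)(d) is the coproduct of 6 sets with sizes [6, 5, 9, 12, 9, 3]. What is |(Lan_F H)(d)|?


Pointwise, the left Kan extension (Lan_F H)(d) is the colimit, indexed
by the comma category (F downarrow d), of H composed with the
projection (F downarrow d) -> C. Here that colimit is given
as a coproduct (disjoint union) of sets, so its cardinality is the
sum of the sizes of the summands.
Coproduct of sets with sizes: 6 + 5 + 9 + 12 + 9 + 3
= 44

44


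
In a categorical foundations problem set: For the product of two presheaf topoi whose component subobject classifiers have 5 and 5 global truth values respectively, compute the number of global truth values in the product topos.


In a product of presheaf topoi E_1 x E_2, the subobject classifier
is Omega = Omega_1 x Omega_2 (componentwise), so
|Omega(top)| = |Omega_1(top_1)| * |Omega_2(top_2)|.
= 5 * 5 = 25.

25


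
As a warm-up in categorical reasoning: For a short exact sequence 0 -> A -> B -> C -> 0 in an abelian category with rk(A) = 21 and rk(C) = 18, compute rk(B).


For a short exact sequence 0 -> A -> B -> C -> 0,
rank is additive: rank(B) = rank(A) + rank(C).
rank(B) = 21 + 18 = 39

39


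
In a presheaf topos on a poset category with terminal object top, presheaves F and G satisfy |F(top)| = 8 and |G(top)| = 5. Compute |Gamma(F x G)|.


Global sections of a presheaf on a poset with terminal top satisfy
Gamma(H) ~ H(top). Presheaves admit pointwise products, so
(F x G)(top) = F(top) x G(top) (Cartesian product).
|Gamma(F x G)| = |F(top)| * |G(top)| = 8 * 5 = 40.

40


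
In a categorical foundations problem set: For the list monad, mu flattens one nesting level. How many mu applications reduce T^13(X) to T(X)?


Each application of mu: T^2 -> T removes one layer of nesting.
Starting at depth 13 (i.e., T^13(X)), we need to reach T(X).
Number of mu applications = 13 - 1 = 12

12


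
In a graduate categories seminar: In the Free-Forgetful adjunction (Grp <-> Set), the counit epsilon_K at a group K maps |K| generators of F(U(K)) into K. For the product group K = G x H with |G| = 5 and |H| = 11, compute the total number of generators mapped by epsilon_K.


The counit epsilon_K: F(U(K)) -> K of the Free-Forgetful adjunction
maps |K| generators of F(U(K)) into K. For K = G x H (the product group),
|G x H| = |G| * |H|.
Total generators mapped = 5 * 11 = 55.

55


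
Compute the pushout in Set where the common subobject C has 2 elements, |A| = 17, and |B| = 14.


The pushout A +_C B identifies the images of C in A and B.
|A +_C B| = |A| + |B| - |C| (for injections).
= 17 + 14 - 2 = 29

29


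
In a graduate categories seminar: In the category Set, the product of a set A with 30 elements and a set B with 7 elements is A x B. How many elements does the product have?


In Set, the product A x B is the Cartesian product.
By the universal property, |A x B| = |A| * |B|.
|A x B| = 30 * 7 = 210

210


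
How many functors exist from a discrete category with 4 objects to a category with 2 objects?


A functor from a discrete category C to D is determined by
where each object maps. Each of the 4 objects of C can map
to any of the 2 objects of D independently.
Number of functors = 2^4 = 16

16


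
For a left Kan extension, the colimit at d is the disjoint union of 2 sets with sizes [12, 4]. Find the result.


Pointwise, the left Kan extension (Lan_F H)(d) is the colimit, indexed
by the comma category (F downarrow d), of H composed with the
projection (F downarrow d) -> C. Here that colimit is given
as a coproduct (disjoint union) of sets, so its cardinality is the
sum of the sizes of the summands.
Coproduct of sets with sizes: 12 + 4
= 16

16


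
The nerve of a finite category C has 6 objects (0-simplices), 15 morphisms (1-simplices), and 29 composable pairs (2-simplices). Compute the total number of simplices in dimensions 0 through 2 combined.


The 2-skeleton of the nerve N(C) consists of simplices in dimensions 0, 1, 2:
  |N(C)_0| = 6 (objects)
  |N(C)_1| = 15 (morphisms)
  |N(C)_2| = 29 (composable pairs)
Total = 6 + 15 + 29 = 50

50


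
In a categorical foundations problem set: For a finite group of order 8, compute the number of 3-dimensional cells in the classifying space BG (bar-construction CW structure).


In the bar-construction CW model of BG, the n-cells are indexed by
n-tuples [g_1|...|g_n] of non-identity elements of G (degenerate
simplices with some g_i = e do not contribute cells), so there are
(|G| - 1)^n n-cells.
For dim = 3 with |G| = 8:
cells = (8 - 1)^3 = 7^3 = 343

343


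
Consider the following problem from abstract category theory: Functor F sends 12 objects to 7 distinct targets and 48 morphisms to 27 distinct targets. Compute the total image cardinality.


The image of F consists of distinct objects and distinct morphisms.
|Im(F)| on objects = 7
|Im(F)| on morphisms = 27
Total image cardinality = 7 + 27 = 34

34


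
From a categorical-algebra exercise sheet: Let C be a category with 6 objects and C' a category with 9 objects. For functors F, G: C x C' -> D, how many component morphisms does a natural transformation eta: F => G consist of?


A natural transformation eta: F => G assigns one component morphism per
object of the domain category.
The domain is the product category C x C', so
|Ob(C x C')| = |Ob(C)| * |Ob(C')| = 6 * 9 = 54.
Therefore eta has 54 component morphisms.

54


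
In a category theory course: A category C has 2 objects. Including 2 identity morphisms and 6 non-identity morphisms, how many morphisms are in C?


Each object has an identity morphism, giving 2 identities.
Adding the 6 non-identity morphisms:
Total = 2 + 6 = 8

8


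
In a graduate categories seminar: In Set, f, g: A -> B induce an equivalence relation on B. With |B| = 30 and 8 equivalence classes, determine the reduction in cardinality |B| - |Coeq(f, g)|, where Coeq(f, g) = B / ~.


The coequalizer Coeq(f, g) = B / ~ has one element per equivalence class.
|B| = 30, |Coeq(f, g)| = 8.
|B| - |Coeq(f, g)| = 30 - 8 = 22.

22


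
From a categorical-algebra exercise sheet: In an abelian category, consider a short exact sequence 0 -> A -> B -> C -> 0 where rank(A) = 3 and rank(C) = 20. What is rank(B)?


For a short exact sequence 0 -> A -> B -> C -> 0,
rank is additive: rank(B) = rank(A) + rank(C).
rank(B) = 3 + 20 = 23

23


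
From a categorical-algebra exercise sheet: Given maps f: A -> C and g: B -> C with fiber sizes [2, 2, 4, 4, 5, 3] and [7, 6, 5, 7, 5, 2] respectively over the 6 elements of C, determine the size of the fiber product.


The pullback A x_C B consists of pairs (a, b) with f(a) = g(b).
For each element c in C, the fiber product has |f^-1(c)| * |g^-1(c)| elements.
Summing over C: 2 * 7 + 2 * 6 + 4 * 5 + 4 * 7 + 5 * 5 + 3 * 2
= 14 + 12 + 20 + 28 + 25 + 6 = 105

105


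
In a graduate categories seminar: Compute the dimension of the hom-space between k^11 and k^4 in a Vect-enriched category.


In Vect-enriched categories, Hom(k^n, k^m) is the space of m x n matrices.
dim(Hom(k^11, k^4)) = 4 * 11 = 44

44


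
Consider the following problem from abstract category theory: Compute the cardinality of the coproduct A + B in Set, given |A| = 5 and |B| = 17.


In Set, the coproduct A + B is the disjoint union.
|A + B| = |A| + |B| = 5 + 17 = 22

22


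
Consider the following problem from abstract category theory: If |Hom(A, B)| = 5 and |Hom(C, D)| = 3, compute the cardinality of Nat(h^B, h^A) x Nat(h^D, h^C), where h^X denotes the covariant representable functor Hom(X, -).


By the Yoneda lemma, Nat(h^B, h^A) is isomorphic to Hom(A, B),
so |Nat(h^B, h^A)| = |Hom(A, B)| and |Nat(h^D, h^C)| = |Hom(C, D)|.
|Hom(A, B)| = 5, |Hom(C, D)| = 3.
|Nat(h^B, h^A) x Nat(h^D, h^C)| = 5 * 3 = 15

15


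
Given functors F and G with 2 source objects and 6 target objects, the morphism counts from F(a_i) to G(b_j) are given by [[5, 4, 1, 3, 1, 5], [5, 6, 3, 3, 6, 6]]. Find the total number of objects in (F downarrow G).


Objects of (F downarrow G) are triples (a, b, h: F(a)->G(b)).
The count equals the sum of all entries in the hom-matrix.
sum(row 0) = 19
sum(row 1) = 29
Grand total = 48

48


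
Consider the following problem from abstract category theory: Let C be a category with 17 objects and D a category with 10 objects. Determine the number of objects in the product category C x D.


The product category C x D has objects that are pairs (c, d).
Number of pairs = |Ob(C)| * |Ob(D)| = 17 * 10 = 170

170


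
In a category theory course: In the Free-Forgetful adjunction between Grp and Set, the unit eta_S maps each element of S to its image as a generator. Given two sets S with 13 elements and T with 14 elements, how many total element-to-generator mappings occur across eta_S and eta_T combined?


The unit eta_X: X -> U(F(X)) of the Free-Forgetful adjunction
maps each element of X to a generator of F(X). For X = S + T (disjoint
union in Set), |S + T| = |S| + |T|.
Total mappings = 13 + 14 = 27.

27


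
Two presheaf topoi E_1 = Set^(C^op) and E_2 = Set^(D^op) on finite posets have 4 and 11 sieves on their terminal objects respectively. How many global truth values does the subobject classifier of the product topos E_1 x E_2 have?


In a product of presheaf topoi E_1 x E_2, the subobject classifier
is Omega = Omega_1 x Omega_2 (componentwise), so
|Omega(top)| = |Omega_1(top_1)| * |Omega_2(top_2)|.
= 4 * 11 = 44.

44


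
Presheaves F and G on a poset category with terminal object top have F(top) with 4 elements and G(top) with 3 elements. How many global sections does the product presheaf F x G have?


Global sections of a presheaf on a poset with terminal top satisfy
Gamma(H) ~ H(top). Presheaves admit pointwise products, so
(F x G)(top) = F(top) x G(top) (Cartesian product).
|Gamma(F x G)| = |F(top)| * |G(top)| = 4 * 3 = 12.

12
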